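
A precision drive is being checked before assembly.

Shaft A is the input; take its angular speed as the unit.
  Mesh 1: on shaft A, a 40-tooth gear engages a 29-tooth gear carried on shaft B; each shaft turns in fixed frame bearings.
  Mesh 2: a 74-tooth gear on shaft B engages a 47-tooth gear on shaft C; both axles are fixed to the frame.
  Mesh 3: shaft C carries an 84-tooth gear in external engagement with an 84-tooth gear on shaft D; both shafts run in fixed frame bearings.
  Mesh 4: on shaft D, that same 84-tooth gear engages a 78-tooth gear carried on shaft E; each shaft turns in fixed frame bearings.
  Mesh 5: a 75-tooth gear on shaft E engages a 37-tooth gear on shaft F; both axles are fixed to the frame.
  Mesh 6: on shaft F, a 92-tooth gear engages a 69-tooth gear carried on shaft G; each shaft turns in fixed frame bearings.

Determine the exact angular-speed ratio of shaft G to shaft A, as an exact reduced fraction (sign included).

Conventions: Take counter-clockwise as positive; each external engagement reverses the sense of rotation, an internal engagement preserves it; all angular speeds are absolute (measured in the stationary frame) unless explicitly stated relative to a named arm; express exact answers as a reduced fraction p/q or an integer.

112000/17719

class = fixed-axis compound train [6 meshes; 6 ratios multiply, 6 sense flips]
mesh 1 [40T→29T]: running ratio 40/29, sense −
mesh 2 [74T→47T]: running ratio 2960/1363, sense +
mesh 3 [84T→84T]: running ratio 2960/1363, sense −
mesh 4 [84T→78T]: running ratio 41440/17719, sense +
mesh 5 [75T→37T]: running ratio 84000/17719, sense −
mesh 6 [92T→69T]: running ratio 112000/17719, sense +
ω_out/ω_in = 112000/17719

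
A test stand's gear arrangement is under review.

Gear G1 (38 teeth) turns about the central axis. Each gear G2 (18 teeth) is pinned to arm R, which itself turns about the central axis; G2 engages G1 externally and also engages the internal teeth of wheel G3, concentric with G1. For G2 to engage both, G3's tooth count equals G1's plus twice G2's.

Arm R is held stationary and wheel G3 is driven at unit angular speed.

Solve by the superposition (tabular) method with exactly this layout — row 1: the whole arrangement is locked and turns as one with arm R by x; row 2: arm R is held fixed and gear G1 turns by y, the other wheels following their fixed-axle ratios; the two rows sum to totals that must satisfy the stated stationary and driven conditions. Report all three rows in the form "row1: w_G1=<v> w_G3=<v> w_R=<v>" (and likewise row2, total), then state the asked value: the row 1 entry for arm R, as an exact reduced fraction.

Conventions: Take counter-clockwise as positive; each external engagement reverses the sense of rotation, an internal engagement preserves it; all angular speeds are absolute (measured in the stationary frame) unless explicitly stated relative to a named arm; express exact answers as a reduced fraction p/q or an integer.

row1: w_G1=0 w_G3=0 w_R=0
row2: w_G1=-37/19 w_G3=1 w_R=0
total: w_G1=-37/19 w_G3=1 w_R=0
asked value: 0

planetary set (38T centre, 18T on arm, 74T internal) — Willis relation
superposition row 1 [locked train]: every member turns x
row 2: sun turns y, ring = −(38/74)·y, arm 0
boundary: total ω_arm = x = 0 and total ω_ring = x − (38/74)·y = 1  ⇒  y = -37/19, x = 0
row 2 ring = −(38/74)·(-37/19) = 1
totals (row 1 + row 2): sun 0 + (-37/19) = -37/19, ring 0 + 1 = 1, arm 0 + 0 = 0
asked cell (row1, arm) = 0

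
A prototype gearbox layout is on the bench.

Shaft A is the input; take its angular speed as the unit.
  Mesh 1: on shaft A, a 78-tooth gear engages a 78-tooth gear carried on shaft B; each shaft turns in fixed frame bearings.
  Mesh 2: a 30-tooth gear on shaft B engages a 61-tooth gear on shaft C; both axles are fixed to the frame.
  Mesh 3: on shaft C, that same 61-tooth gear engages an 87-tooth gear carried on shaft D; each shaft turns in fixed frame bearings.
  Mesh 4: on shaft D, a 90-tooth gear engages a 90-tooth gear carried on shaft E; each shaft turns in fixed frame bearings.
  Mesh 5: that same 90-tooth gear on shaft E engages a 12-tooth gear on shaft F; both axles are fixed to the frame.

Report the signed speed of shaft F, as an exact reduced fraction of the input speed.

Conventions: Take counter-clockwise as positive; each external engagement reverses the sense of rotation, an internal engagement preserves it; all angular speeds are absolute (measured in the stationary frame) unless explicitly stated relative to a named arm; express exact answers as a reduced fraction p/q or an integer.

5-mesh fixed-axis compound train (all bearings frame-fixed)
mesh 1 [78T→78T]: |ω|/ω_in = 1×78/78 = 1, sense flips to −
mesh 2 [30T→61T]: |ω|/ω_in = 1×30/61 = 30/61, sense flips to +
mesh 3 [61T→87T]: |ω|/ω_in = (30/61)×61/87 = 10/29, sense flips to −
mesh 4 [90T→90T]: |ω|/ω_in = (10/29)×90/90 = 10/29, sense flips to +
mesh 5 [90T→12T]: |ω|/ω_in = (10/29)×90/12 = 75/29, sense flips to −
signed output speed (× input speed) = -75/29

-75/29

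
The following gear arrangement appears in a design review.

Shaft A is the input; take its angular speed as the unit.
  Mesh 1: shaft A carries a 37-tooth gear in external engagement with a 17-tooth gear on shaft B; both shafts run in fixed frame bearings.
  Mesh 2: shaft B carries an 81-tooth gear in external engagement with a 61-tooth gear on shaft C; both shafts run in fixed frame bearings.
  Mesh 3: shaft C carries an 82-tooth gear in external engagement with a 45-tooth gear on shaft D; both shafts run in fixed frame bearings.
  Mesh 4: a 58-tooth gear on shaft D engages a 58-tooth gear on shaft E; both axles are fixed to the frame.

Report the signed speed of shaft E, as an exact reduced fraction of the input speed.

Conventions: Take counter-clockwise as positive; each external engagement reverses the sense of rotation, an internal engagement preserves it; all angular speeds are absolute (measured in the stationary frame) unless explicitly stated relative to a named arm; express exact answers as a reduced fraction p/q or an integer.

27306/5185

4-mesh fixed-axis compound train (all bearings frame-fixed)
mesh 1 [37T→17T]: |ω|/ω_in = 1×37/17 = 37/17, sense flips to −
mesh 2 [81T→61T]: |ω|/ω_in = (37/17)×81/61 = 2997/1037, sense flips to +
mesh 3 [82T→45T]: |ω|/ω_in = (2997/1037)×82/45 = 27306/5185, sense flips to −
mesh 4 [58T→58T]: |ω|/ω_in = (27306/5185)×58/58 = 27306/5185, sense flips to +
signed output speed (× input speed) = 27306/5185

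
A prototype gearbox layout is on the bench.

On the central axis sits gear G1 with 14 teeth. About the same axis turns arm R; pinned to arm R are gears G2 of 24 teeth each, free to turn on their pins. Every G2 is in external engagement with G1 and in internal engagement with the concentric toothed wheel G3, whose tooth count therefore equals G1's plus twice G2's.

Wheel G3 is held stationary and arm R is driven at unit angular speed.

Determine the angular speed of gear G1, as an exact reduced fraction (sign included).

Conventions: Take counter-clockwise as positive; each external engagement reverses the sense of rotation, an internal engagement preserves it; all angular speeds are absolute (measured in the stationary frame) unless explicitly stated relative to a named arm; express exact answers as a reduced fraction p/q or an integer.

class = planetary set [G3 = 14+2·24 = 62; Willis about the carrier]
ring teeth: 14 + 2·24 = 62
14(ω_sun−ω_arm) = −62(ω_ring−ω_arm),  ω_ring = 0, ω_arm = 1
ω_sun = 1 − (62/14)(0−1) = 38/7
exact speed ratio = 38/7

38/7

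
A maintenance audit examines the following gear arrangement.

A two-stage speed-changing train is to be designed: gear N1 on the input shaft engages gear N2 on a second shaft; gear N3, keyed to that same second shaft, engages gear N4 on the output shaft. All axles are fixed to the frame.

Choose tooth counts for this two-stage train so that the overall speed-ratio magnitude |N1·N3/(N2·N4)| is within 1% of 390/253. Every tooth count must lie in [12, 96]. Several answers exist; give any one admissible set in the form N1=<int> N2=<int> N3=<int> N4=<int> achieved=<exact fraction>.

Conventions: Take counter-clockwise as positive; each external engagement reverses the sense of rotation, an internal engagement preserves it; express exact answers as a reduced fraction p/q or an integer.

topology: fixed-axis compound train — 2 stages, target 390/253
target = 390/253 in lowest terms: an exact hit needs N1·N3 = k·390 and N2·N4 = k·253 for one integer k, every count in [12, 96]; additionally prefer no 1:1 stage (N1 ≠ N2, N3 ≠ N4)
k = 1: no 1:1-free in-range split of k·390 and k·253 into factor pairs; take k = 2
k = 2: N1·N3 = 780 = 12·65, N2·N4 = 506 = 22·23
achieved = 12·65/(22·23) = 390/253; |achieved − target| = 0 ≤ 39/2530 ✓

N1=12 N2=22 N3=65 N4=23 achieved=390/253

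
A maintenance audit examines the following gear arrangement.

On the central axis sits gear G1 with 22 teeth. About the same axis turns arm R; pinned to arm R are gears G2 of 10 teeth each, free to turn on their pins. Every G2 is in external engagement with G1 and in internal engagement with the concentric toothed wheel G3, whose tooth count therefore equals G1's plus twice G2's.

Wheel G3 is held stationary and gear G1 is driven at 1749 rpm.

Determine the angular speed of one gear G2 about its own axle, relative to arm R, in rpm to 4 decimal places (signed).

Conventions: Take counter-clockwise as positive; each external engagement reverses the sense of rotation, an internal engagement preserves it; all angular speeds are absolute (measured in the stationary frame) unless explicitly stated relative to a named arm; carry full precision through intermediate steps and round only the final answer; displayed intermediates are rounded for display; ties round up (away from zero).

class = planetary set [G3 = 22+2·10 = 42; Willis about the carrier]
normalise by the input: solve with ω_sun = 1, then scale by 1749 rpm
ring teeth: 22 + 2·10 = 42
22(ω_sun−ω_arm) = −42(ω_ring−ω_arm),  ω_ring = 0, ω_sun = 1
22(1−ω_arm) = −42(0−ω_arm)  ⇒  64·ω_arm = 22  ⇒  ω_arm = 11/32
sun–planet mesh: 22·(1−11/32) = −10·(ω_p−ω_arm)  ⇒  ω_p−ω_arm = -231/160
scale: ω_p−ω_arm = -231/160 × 1749 rpm = -2525.1188 rpm

-2525.1188 rpm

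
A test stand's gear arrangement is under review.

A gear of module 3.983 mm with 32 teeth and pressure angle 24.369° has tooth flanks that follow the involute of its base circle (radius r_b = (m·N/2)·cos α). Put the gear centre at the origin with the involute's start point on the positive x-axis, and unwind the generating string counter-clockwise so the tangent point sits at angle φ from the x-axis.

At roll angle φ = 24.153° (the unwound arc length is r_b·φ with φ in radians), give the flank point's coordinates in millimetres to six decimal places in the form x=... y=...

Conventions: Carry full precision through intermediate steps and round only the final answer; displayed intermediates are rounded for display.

class = single-mesh tooth geometry [base-circle involute, m = 3.983, 32T]
pitch radius r_p = m·N/2 = 3.983·32/2 = 63.728000
base radius r_b = r_p·cos α = 63.728000·cos 24.369° = 58.050284
roll angle φ = 24.153° = 0.42154937 rad
x = r_b·(cos φ + φ·sin φ) = 62.981272
y = r_b·(sin φ − φ·cos φ) = 1.423938

x=62.981272 y=1.423938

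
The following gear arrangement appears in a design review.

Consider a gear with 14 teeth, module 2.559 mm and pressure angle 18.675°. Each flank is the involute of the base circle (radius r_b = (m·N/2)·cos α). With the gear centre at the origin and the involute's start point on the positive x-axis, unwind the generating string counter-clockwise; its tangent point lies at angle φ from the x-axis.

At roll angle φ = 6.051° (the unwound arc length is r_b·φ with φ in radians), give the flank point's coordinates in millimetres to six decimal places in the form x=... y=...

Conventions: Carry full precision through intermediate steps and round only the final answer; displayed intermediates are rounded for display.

recognized (one wheel, involute flank): single-mesh tooth geometry, m = 2.559, N = 14
pitch radius r_p = m·N/2 = 2.559·14/2 = 17.913000
base radius r_b = r_p·cos α = 17.913000·cos 18.675° = 16.969882
roll angle φ = 6.051° = 0.10560987 rad
x = r_b·(cos φ + φ·sin φ) = 17.064255
y = r_b·(sin φ − φ·cos φ) = 0.006656

x=17.064255 y=0.006656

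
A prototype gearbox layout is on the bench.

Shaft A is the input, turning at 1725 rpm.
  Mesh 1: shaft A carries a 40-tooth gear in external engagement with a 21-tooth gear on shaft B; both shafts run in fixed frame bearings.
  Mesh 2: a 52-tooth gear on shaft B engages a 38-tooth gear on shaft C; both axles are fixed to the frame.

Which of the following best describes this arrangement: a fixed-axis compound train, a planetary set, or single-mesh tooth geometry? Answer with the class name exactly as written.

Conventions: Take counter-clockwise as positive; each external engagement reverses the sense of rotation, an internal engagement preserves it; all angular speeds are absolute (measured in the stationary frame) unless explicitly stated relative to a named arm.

fixed-axis compound train

class = fixed-axis compound train [2 meshes; 2 ratios multiply, 2 sense flips]
classification: fixed-axis compound train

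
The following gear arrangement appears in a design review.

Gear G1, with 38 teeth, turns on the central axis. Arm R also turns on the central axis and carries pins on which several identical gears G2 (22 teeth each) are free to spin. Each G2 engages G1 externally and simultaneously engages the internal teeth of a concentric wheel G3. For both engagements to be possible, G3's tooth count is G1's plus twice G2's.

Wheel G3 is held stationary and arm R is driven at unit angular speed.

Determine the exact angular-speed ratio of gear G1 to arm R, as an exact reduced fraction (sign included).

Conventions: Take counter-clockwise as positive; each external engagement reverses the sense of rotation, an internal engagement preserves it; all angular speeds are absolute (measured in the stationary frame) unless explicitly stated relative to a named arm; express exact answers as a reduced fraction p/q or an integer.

60/19

recognized (axles ride arm R): planetary set, 38/22/82 teeth
ring teeth: 38 + 2·22 = 82
38(ω_sun−ω_arm) = −82(ω_ring−ω_arm),  ω_ring = 0, ω_arm = 1
ω_sun = 1 − (82/38)(0−1) = 60/19
ω_out/ω_in = 60/19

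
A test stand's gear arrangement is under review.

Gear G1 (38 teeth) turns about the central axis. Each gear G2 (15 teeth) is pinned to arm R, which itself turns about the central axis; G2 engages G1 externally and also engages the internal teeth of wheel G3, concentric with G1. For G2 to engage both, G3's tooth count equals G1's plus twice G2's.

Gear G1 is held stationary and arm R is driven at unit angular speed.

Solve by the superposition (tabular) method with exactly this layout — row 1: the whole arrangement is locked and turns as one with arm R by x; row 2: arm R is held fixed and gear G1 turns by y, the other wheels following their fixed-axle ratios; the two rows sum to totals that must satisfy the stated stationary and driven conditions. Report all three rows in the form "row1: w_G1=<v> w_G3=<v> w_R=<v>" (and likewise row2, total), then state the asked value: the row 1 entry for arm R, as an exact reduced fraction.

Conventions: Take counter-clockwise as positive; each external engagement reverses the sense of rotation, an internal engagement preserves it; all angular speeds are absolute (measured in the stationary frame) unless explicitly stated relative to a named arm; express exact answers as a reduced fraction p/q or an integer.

row1: w_G1=1 w_G3=1 w_R=1
row2: w_G1=-1 w_G3=19/34 w_R=0
total: w_G1=0 w_G3=53/34 w_R=1
asked value: 1

planetary set (38T centre, 15T on arm, 68T internal) — Willis relation
row 1 (train locked, turned with arm): all members turn x
row 2 — arm fixed, fixed-axis ratios: sun y, ring −(38/68)·y, arm 0
boundary: total ω_sun = x + y = 0 and total ω_arm = x = 1  ⇒  y = -1, x = 1
row 2 ring = −(38/68)·(-1) = 19/34
totals (row 1 + row 2): sun 1 + (-1) = 0, ring 1 + 19/34 = 53/34, arm 1 + 0 = 1
asked cell (row1, arm) = 1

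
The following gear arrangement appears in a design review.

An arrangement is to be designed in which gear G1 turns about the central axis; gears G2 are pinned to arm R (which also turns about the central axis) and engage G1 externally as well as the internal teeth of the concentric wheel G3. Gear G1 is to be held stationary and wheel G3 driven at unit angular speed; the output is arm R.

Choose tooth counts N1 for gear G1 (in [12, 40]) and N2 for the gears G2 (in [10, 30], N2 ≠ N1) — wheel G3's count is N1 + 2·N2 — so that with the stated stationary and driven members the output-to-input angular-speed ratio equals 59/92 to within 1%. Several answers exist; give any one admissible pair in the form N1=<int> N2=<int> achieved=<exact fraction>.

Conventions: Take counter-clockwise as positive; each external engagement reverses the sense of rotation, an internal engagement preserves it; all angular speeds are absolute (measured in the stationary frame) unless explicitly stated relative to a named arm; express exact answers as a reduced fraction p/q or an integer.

topology: planetary set — design target 59/92, arm = carrier (Willis)
Willis with ω_sun = 0: ω_arm/ω_ring = N3/(N1+N3); set equal to 59/92  ⇒  N3/N1 = (59/92)/(1 − 59/92) = 59/33
N3 = N1 + 2·N2  ⇒  N2/N1 = (N3/N1 − 1)/2 = (59/33 − 1)/2 = 13/33
smallest multiple with N1 ≥ 12 and N2 ≥ 10: k = 1  ⇒  N1 = 1·33 = 33, N2 = 1·13 = 13 (N1 ≤ 40, N2 ≤ 30, N2 ≠ N1 ✓), N3 = 33 + 2·13 = 59
check: N3/(N1+N3) with N1 = 33, N3 = 59 gives 59/92; |achieved − target| = 0 ≤ 59/9200 ✓

N1=33 N2=13 achieved=59/92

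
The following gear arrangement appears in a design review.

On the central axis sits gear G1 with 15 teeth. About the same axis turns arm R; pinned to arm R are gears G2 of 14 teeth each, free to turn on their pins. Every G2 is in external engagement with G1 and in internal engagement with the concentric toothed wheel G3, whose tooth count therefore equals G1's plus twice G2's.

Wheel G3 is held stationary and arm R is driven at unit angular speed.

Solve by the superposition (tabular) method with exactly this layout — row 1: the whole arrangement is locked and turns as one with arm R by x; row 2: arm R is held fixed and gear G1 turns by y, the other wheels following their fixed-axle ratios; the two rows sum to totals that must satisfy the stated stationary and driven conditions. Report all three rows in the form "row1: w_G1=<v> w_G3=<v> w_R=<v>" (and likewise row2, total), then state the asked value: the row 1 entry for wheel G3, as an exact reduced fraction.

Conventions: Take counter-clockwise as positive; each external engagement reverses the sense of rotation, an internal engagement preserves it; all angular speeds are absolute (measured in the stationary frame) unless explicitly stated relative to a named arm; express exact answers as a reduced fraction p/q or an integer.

row1: w_G1=1 w_G3=1 w_R=1
row2: w_G1=43/15 w_G3=-1 w_R=0
total: w_G1=58/15 w_G3=0 w_R=1
asked value: 1

recognized (axles ride arm R): planetary set, 15/14/43 teeth
row 1 (train locked, turned with arm): all members turn x
row 2 (arm held, sun turns y): ω_ring = −(15/43)·y, ω_arm = 0
boundary: total ω_ring = x − (15/43)·y = 0 and total ω_arm = x = 1  ⇒  y = 43/15, x = 1
row 2 ring = −(15/43)·43/15 = -1
totals (row 1 + row 2): sun 1 + 43/15 = 58/15, ring 1 + (-1) = 0, arm 1 + 0 = 1
asked cell (row1, ring) = 1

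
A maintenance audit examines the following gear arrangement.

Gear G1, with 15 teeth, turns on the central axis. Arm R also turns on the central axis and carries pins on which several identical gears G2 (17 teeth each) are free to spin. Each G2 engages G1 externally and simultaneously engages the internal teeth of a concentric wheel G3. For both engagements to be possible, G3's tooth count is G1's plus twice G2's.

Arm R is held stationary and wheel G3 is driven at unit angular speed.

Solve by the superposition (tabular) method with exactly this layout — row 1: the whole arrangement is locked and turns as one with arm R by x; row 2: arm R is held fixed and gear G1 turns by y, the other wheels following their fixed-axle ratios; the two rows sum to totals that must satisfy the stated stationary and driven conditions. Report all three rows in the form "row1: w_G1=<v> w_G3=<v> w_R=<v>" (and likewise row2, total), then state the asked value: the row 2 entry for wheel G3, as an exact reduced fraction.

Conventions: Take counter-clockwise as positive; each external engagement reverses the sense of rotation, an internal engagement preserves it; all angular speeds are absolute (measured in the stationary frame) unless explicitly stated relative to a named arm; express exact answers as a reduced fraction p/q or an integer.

planetary set (15T centre, 17T on arm, 49T internal) — Willis relation
row 1 — lock + rotate with arm: ω_sun = ω_ring = ω_arm = x
row 2 — arm fixed, fixed-axis ratios: sun y, ring −(15/49)·y, arm 0
boundary: total ω_arm = x = 0 and total ω_ring = x − (15/49)·y = 1  ⇒  y = -49/15, x = 0
row 2 ring = −(15/49)·(-49/15) = 1
totals (row 1 + row 2): sun 0 + (-49/15) = -49/15, ring 0 + 1 = 1, arm 0 + 0 = 0
asked cell (row2, ring) = 1

row1: w_G1=0 w_G3=0 w_R=0
row2: w_G1=-49/15 w_G3=1 w_R=0
total: w_G1=-49/15 w_G3=1 w_R=0
asked value: 1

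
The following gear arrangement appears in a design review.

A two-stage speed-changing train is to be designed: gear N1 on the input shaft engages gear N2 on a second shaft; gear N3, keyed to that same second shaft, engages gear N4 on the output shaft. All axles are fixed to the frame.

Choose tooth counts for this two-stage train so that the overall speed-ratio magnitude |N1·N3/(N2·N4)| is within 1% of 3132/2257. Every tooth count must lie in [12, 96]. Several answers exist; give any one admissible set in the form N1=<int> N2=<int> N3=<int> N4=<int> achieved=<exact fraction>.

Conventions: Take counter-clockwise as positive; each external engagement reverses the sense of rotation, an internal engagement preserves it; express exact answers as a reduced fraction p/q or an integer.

N1=36 N2=37 N3=87 N4=61 achieved=3132/2257

class = fixed-axis compound train [2-stage, 3132/2257 wanted]
target = 3132/2257 in lowest terms: an exact hit needs N1·N3 = k·3132 and N2·N4 = k·2257 for one integer k, every count in [12, 96]; additionally prefer no 1:1 stage (N1 ≠ N2, N3 ≠ N4)
k = 1: N1·N3 = 3132 = 36·87, N2·N4 = 2257 = 37·61
achieved = 36·87/(37·61) = 3132/2257; |achieved − target| = 0 ≤ 783/56425 ✓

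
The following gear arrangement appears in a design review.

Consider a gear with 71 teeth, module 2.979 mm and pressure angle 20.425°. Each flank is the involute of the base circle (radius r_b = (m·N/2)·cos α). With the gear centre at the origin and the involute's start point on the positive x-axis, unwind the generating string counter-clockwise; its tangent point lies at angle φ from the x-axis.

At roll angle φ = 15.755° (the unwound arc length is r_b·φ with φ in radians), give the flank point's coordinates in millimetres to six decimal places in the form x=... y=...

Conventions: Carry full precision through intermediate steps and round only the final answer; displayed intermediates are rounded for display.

x=102.781962 y=0.681675

class = single-mesh tooth geometry [base-circle involute, m = 2.979, 71T]
pitch radius r_p = m·N/2 = 2.979·71/2 = 105.754500
base radius r_b = r_p·cos α = 105.754500·cos 20.425° = 99.105694
roll angle φ = 15.755° = 0.27497662 rad
x = r_b·(cos φ + φ·sin φ) = 102.781962
y = r_b·(sin φ − φ·cos φ) = 0.681675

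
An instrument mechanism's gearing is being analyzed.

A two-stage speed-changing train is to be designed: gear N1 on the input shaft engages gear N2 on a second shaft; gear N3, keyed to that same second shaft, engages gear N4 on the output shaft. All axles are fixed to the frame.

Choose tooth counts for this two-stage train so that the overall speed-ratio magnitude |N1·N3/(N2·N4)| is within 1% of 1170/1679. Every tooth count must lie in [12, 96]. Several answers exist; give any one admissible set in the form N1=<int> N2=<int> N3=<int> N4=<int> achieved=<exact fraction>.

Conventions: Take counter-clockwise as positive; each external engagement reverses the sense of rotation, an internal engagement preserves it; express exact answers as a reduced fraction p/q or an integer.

N1=13 N2=23 N3=90 N4=73 achieved=1170/1679

topology: fixed-axis compound train — 2 stages, target 1170/1679
target = 1170/1679 in lowest terms: an exact hit needs N1·N3 = k·1170 and N2·N4 = k·1679 for one integer k, every count in [12, 96]; additionally prefer no 1:1 stage (N1 ≠ N2, N3 ≠ N4)
k = 1: N1·N3 = 1170 = 13·90, N2·N4 = 1679 = 23·73
achieved = 13·90/(23·73) = 1170/1679; |achieved − target| = 0 ≤ 117/16790 ✓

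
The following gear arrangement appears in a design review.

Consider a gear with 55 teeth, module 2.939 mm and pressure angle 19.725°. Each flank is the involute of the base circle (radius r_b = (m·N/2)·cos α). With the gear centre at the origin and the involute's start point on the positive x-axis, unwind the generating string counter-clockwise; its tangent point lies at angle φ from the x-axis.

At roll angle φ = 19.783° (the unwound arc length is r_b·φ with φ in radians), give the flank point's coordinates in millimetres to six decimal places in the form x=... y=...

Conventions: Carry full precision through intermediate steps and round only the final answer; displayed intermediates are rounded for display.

x=80.480867 y=1.031507

class = single-mesh tooth geometry [base-circle involute, m = 2.939, 55T]
pitch radius r_p = m·N/2 = 2.939·55/2 = 80.822500
base radius r_b = r_p·cos α = 80.822500·cos 19.725° = 76.080108
roll angle φ = 19.783° = 0.34527849 rad
x = r_b·(cos φ + φ·sin φ) = 80.480867
y = r_b·(sin φ − φ·cos φ) = 1.031507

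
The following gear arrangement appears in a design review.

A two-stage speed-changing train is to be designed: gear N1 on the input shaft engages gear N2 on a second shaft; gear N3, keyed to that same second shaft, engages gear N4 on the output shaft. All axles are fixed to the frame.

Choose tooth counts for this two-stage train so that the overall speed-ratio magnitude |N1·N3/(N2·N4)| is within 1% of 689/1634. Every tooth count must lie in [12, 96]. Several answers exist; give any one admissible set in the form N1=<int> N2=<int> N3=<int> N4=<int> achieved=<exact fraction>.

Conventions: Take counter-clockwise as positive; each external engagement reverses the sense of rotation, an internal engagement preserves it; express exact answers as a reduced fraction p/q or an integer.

N1=13 N2=19 N3=53 N4=86 achieved=689/1634

class = fixed-axis compound train [2-stage, 689/1634 wanted]
target = 689/1634 in lowest terms: an exact hit needs N1·N3 = k·689 and N2·N4 = k·1634 for one integer k, every count in [12, 96]; additionally prefer no 1:1 stage (N1 ≠ N2, N3 ≠ N4)
k = 1: N1·N3 = 689 = 13·53, N2·N4 = 1634 = 19·86
achieved = 13·53/(19·86) = 689/1634; |achieved − target| = 0 ≤ 689/163400 ✓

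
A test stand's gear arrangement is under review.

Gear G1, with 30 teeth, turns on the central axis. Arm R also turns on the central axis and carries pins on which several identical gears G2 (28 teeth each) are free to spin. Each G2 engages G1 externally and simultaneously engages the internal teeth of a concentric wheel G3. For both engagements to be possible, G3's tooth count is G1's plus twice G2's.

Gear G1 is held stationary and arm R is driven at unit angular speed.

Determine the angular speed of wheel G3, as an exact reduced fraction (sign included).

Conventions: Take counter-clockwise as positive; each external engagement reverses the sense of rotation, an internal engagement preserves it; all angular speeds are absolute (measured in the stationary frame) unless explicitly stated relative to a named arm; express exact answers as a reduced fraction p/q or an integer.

58/43

planetary set (30T centre, 28T on arm, 86T internal) — Willis relation
ring teeth: 30 + 2·28 = 86
30(ω_sun−ω_arm) = −86(ω_ring−ω_arm),  ω_sun = 0, ω_arm = 1
ω_ring = 1 − (30/86)(0−1) = 58/43
exact speed ratio = 58/43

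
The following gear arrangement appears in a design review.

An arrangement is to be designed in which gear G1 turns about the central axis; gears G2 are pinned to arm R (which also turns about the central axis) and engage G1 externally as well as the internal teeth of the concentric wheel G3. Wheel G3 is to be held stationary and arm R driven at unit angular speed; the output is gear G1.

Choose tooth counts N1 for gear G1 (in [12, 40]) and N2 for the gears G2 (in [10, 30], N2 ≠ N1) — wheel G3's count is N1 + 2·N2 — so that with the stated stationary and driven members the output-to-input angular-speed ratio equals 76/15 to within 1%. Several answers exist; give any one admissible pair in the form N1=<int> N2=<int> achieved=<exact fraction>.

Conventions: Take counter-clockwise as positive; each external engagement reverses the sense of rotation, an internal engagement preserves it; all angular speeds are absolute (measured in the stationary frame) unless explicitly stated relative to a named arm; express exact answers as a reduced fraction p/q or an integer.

design class (target 76/15): planetary set
Willis with ω_ring = 0: ω_sun/ω_arm = (N1+N3)/N1; set equal to 76/15  ⇒  N3/N1 = 76/15 − 1 = 61/15
N3 = N1 + 2·N2  ⇒  N2/N1 = (N3/N1 − 1)/2 = (61/15 − 1)/2 = 23/15
smallest multiple with N1 ≥ 12 and N2 ≥ 10: k = 1  ⇒  N1 = 1·15 = 15, N2 = 1·23 = 23 (N1 ≤ 40, N2 ≤ 30, N2 ≠ N1 ✓), N3 = 15 + 2·23 = 61
check: (N1+N3)/N1 with N1 = 15, N3 = 61 gives 76/15; |achieved − target| = 0 ≤ 19/375 ✓

N1=15 N2=23 achieved=76/15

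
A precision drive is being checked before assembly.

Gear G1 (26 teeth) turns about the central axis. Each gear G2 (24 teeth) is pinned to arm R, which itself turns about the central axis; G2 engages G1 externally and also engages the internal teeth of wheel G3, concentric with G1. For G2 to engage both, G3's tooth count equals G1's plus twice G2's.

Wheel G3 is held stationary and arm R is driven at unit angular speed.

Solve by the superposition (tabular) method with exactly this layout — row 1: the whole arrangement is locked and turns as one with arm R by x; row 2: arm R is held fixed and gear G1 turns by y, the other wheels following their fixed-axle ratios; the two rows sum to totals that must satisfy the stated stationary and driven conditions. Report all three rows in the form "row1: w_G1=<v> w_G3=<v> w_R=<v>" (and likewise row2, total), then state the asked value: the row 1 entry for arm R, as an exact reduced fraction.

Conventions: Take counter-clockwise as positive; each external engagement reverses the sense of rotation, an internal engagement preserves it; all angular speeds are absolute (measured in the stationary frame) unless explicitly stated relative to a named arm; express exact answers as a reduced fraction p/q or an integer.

class = planetary set [G3 = 26+2·24 = 74; Willis about the carrier]
row 1: whole set turns with the arm by x
superposition row 2 [arm held]: sun y, ring −(26/74)·y, arm 0
boundary: total ω_ring = x − (26/74)·y = 0 and total ω_arm = x = 1  ⇒  y = 37/13, x = 1
row 2 ring = −(26/74)·37/13 = -1
totals (row 1 + row 2): sun 1 + 37/13 = 50/13, ring 1 + (-1) = 0, arm 1 + 0 = 1
asked cell (row1, arm) = 1

row1: w_G1=1 w_G3=1 w_R=1
row2: w_G1=37/13 w_G3=-1 w_R=0
total: w_G1=50/13 w_G3=0 w_R=1
asked value: 1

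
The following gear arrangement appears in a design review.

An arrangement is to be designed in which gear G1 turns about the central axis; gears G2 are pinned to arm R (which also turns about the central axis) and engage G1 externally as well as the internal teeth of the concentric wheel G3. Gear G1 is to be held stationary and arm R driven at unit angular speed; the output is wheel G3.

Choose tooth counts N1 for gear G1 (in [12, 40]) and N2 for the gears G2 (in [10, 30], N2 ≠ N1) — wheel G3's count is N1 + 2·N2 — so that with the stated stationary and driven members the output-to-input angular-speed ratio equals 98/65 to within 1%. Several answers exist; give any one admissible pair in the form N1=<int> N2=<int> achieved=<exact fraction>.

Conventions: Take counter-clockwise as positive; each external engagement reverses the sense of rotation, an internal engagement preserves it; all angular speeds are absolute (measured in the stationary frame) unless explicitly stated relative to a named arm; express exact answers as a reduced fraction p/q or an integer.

N1=33 N2=16 achieved=98/65

design class (target 98/65): planetary set
Willis with ω_sun = 0: ω_ring/ω_arm = (N1+N3)/N3; set equal to 98/65  ⇒  N3/N1 = 1/(98/65 − 1) = 65/33
N3 = N1 + 2·N2  ⇒  N2/N1 = (N3/N1 − 1)/2 = (65/33 − 1)/2 = 16/33
smallest multiple with N1 ≥ 12 and N2 ≥ 10: k = 1  ⇒  N1 = 1·33 = 33, N2 = 1·16 = 16 (N1 ≤ 40, N2 ≤ 30, N2 ≠ N1 ✓), N3 = 33 + 2·16 = 65
check: (N1+N3)/N3 with N1 = 33, N3 = 65 gives 98/65; |achieved − target| = 0 ≤ 49/3250 ✓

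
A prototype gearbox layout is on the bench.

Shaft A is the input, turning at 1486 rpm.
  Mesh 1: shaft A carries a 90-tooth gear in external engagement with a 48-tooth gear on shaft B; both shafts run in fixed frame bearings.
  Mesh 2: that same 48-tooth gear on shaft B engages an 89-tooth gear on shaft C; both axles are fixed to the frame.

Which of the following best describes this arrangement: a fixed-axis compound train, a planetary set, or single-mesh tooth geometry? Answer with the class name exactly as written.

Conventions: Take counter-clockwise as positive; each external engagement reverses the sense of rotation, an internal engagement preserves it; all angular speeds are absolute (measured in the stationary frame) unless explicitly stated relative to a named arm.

topology: fixed-axis compound train — 2 meshes, A→C
classification: fixed-axis compound train

fixed-axis compound train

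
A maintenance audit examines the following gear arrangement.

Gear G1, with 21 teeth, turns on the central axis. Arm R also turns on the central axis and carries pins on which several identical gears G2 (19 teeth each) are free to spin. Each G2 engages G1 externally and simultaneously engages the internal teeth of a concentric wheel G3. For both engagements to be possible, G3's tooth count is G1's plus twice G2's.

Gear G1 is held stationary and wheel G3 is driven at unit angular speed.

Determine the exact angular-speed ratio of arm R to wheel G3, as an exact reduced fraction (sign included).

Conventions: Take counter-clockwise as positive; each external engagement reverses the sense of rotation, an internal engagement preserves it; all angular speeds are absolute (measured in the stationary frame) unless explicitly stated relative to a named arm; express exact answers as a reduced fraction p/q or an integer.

class = planetary set [G3 = 21+2·19 = 59; Willis about the carrier]
ring teeth: 21 + 2·19 = 59
21(ω_sun−ω_arm) = −59(ω_ring−ω_arm),  ω_sun = 0, ω_ring = 1
21(0−ω_arm) = −59(1−ω_arm)  ⇒  80·ω_arm = 59  ⇒  ω_arm = 59/80
ω_out/ω_in = 59/80

59/80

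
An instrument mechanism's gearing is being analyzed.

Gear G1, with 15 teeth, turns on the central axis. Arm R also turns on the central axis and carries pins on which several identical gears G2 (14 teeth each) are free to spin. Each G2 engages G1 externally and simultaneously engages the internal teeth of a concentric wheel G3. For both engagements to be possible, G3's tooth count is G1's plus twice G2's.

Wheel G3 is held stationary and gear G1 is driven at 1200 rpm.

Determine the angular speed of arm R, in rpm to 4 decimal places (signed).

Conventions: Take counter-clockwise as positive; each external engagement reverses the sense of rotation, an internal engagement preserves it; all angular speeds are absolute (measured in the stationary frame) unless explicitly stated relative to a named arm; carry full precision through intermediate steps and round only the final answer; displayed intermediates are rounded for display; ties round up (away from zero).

+310.3448 rpm

recognized (axles ride arm R): planetary set, 15/14/43 teeth
normalise by the input: solve with ω_sun = 1, then scale by 1200 rpm
ring teeth: 15 + 2·14 = 43
15(ω_sun−ω_arm) = −43(ω_ring−ω_arm),  ω_ring = 0, ω_sun = 1
15(1−ω_arm) = −43(0−ω_arm)  ⇒  58·ω_arm = 15  ⇒  ω_arm = 15/58
scale: ω_arm = 15/58 × 1200 rpm = +310.3448 rpm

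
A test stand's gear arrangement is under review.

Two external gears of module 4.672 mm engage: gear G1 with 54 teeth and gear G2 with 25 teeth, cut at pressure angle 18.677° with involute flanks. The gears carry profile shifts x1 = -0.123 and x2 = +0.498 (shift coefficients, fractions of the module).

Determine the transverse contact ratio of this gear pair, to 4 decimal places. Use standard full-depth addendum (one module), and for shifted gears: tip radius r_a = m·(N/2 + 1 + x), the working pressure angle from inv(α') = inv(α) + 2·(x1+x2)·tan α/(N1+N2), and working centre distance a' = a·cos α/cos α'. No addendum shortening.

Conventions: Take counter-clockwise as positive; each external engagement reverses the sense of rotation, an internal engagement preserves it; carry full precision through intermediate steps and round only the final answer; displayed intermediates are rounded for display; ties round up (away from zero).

recognized (one external pair, fixed centres): single-mesh tooth geometry, m = 4.672, N1 = 54, N2 = 25
base radii: r_b1 = 119.501119, r_b2 = 55.324592
tip radii: r_a1 = 130.241344, r_a2 = 65.398656
inv(α') = inv(18.677°) + 2·(-0.123+0.498)·tan α/(54+25) = 0.01526801  ⇒  α' = 20.15594°
a' = a·cos α / cos α' = 184.5440·cos 18.677°/cos 20.15594° = 186.230811
action lengths: √(r_a1²−r_b1²) = 51.790832, √(r_a2²−r_b2²) = 34.873682
base pitch p_b = π·m·cos α = 13.904587
CR = (51.790832 + 34.873682 − 186.230811·sin 20.15594°)/13.904587 = 1.617722
contact ratio ≈ 1.6177

1.6177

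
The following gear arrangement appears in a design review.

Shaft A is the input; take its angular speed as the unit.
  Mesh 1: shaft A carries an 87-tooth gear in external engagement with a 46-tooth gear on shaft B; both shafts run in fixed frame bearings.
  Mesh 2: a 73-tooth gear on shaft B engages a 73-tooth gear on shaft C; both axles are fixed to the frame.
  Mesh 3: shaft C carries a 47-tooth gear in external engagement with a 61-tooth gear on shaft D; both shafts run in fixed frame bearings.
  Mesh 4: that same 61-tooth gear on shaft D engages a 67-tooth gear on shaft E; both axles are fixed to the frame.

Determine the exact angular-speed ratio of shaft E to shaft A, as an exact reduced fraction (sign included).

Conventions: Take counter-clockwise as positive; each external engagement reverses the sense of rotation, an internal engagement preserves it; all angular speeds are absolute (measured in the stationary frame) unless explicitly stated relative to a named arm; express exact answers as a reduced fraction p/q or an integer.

4089/3082

class = fixed-axis compound train [4 meshes; 4 ratios multiply, 4 sense flips]
mesh 1 [87T→46T]: running ratio 87/46, sense −
mesh 2 [73T→73T]: running ratio 87/46, sense +
mesh 3 [47T→61T]: running ratio 4089/2806, sense −
mesh 4 [61T→67T]: running ratio 4089/3082, sense +
ω_out/ω_in = 4089/3082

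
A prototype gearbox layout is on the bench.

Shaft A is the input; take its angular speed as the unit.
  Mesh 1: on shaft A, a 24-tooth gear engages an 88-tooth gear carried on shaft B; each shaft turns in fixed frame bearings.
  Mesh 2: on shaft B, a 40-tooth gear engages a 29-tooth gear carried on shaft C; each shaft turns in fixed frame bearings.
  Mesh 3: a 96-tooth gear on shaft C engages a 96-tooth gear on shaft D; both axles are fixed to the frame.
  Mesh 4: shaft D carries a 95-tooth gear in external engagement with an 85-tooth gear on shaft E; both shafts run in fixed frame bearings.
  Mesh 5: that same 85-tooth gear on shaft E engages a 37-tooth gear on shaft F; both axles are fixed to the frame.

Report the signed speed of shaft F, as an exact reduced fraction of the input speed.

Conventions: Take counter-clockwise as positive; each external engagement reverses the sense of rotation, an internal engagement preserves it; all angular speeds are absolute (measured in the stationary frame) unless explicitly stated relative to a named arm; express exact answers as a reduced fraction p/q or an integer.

5-mesh fixed-axis compound train (all bearings frame-fixed)
mesh 1 [24T→88T]: |ω|/ω_in = 1×24/88 = 3/11, sense flips to −
mesh 2 [40T→29T]: |ω|/ω_in = (3/11)×40/29 = 120/319, sense flips to +
mesh 3 [96T→96T]: |ω|/ω_in = (120/319)×96/96 = 120/319, sense flips to −
mesh 4 [95T→85T]: |ω|/ω_in = (120/319)×95/85 = 2280/5423, sense flips to +
mesh 5 [85T→37T]: |ω|/ω_in = (2280/5423)×85/37 = 11400/11803, sense flips to −
signed output speed (× input speed) = -11400/11803

-11400/11803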